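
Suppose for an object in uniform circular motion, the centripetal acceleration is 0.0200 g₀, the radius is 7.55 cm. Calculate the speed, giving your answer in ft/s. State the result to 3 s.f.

0.399 ft/s

Solving a = v²/r for v: v = √(a·r).
a = 0.0200 g₀ = 0.1961 m/s²; r = 7.55 cm = 0.07550 m.
v = 0.1217 m/s
0.1217 m/s × (1 ft/s / 0.3048 m/s) = 0.3992 ft/s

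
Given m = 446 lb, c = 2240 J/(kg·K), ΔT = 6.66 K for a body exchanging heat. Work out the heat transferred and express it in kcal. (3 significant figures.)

Q is given directly by: Q = mcΔT.
m = 446 lb = 202.3 kg; c = 2240 J/(kg·K); ΔT = 6.66 K.
Q = 3.018×10^6 J  (the unit combination reduces to kg·m²/s² = J)
3.018×10^6 J × (1 kcal / 4184 J) = 721.3 kcal

721 kcal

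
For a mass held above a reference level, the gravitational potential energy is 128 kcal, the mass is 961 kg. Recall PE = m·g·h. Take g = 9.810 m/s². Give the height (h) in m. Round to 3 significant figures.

Rearranging PE = m·g·h for h: h = PE/(m·g).
PE = 128 kcal = 5.356×10^5 J; m = 961 kg; g = 9.810 m/s².
h = 56.81 m

56.8 m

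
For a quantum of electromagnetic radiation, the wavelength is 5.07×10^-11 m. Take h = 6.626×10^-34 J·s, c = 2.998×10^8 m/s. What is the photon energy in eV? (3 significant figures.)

24500 eV

Directly: E = hc/λ.
λ = 5.07×10^-11 m; h = 6.626×10^-34 J·s; c = 2.998×10^8 m/s.
E = 3.918×10^-15 J
3.918×10^-15 J × (1 eV / 1.602×10^-19 J) = 24455 eV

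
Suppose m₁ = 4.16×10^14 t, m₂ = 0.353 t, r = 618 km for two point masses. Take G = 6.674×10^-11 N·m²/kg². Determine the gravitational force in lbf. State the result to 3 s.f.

0.00577 lbf

From Newton's law of gravitation: F = Gm₁m₂/r².
m₁ = 4.16×10^14 t = 4.160×10^17 kg; m₂ = 0.353 t = 353.0 kg; r = 618 km = 6.180×10^5 m; G = 6.674×10^-11 N·m²/kg².
F = 0.02566 N  (the unit combination reduces to kg·m/s² = N)
0.02566 N × (1 lbf / 4.448 N) = 0.005769 lbf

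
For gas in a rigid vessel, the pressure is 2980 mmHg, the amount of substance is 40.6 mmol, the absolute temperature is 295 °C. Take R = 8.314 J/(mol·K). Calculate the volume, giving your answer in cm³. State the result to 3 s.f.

From the ideal-gas law: V = nRT/P.
P = 2980 mmHg = 3.973×10^5 Pa; n = 40.6 mmol = 0.04060 mol; T = 295 °C = 568.1 K; R = 8.314 J/(mol·K).
V = 4.827×10^-4 m³
4.827×10^-4 m³ × (1 cm³ / 1.000×10^-6 m³) = 482.7 cm³

483 cm³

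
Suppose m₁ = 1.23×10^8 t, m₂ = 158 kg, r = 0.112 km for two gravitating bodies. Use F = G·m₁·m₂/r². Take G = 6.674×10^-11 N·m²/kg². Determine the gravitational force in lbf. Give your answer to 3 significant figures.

0.0232 lbf

F is given directly by: F = Gm₁m₂/r².
m₁ = 1.23×10^8 t = 1.230×10^11 kg; m₂ = 158 kg; r = 0.112 km = 112.0 m; G = 6.674×10^-11 N·m²/kg².
F = 0.1034 N
0.1034 N × (1 lbf / 4.448 N) = 0.02324 lbf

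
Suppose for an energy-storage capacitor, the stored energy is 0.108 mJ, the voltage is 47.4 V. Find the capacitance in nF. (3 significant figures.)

Solving E = ½C·V² for C: C = 2E/V².
E = 0.108 mJ = 1.080×10^-4 J; V = 47.4 V.
C = 9.614×10^-8 F
9.614×10^-8 F × (1 nF / 1.000×10^-9 F) = 96.14 nF

96.1 nF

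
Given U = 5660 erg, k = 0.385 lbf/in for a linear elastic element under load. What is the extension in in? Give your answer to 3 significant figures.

0.161 in

Rearranging: x = √(2U/k).
U = 5660 erg = 5.660×10^-4 J; k = 0.385 lbf/in = 67.42 N/m.
x = 0.004097 m
0.004097 m × (1 in / 0.02540 m) = 0.1613 in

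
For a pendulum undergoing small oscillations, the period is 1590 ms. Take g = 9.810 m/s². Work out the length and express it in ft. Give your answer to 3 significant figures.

Rearranging T = 2π√(L/g) for L: L = g·(T/2π)².
T = 1590 ms = 1.590 s; g = 9.810 m/s².
L = 0.6282 m
0.6282 m × (1 ft / 0.3048 m) = 2.061 ft

2.06 ft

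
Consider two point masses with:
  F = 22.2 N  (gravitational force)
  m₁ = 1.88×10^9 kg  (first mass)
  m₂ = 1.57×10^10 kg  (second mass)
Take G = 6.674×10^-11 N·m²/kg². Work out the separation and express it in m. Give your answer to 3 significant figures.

9420 m

Rearranging F = G·m₁·m₂/r² for r: r = √(G·m₁m₂/F).
F = 22.2 N; m₁ = 1.88×10^9 kg; m₂ = 1.57×10^10 kg; G = 6.674×10^-11 N·m²/kg².
r = 9420 m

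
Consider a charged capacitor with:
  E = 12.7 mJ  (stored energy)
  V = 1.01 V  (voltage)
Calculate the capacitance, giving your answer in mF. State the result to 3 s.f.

Rearranging: C = 2E/V².
E = 12.7 mJ = 0.01270 J; V = 1.01 V.
C = 0.02490 F
0.02490 F × (1 mF / 0.001000 F) = 24.90 mF

24.9 mF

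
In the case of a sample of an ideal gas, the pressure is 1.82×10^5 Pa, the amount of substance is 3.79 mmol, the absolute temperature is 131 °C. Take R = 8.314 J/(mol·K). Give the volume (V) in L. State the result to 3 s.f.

0.0700 L

From the ideal-gas law: V = nRT/P.
P = 1.82×10^5 Pa; n = 3.79 mmol = 0.003790 mol; T = 131 °C = 404.1 K; R = 8.314 J/(mol·K).
V = 6.997×10^-5 m³
6.997×10^-5 m³ × (1 L / 0.001000 m³) = 0.06997 L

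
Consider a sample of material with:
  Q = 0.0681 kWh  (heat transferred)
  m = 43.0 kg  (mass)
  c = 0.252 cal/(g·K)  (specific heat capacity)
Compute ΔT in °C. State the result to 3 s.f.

Rearranging: ΔT = Q/(m·c).
Q = 0.0681 kWh = 2.452×10^5 J; m = 43.0 kg; c = 0.252 cal/(g·K) = 1054 J/(kg·K).
ΔT = 5.407 K
Since 1 °C = 1 K, 5.407 °C.

5.41 °C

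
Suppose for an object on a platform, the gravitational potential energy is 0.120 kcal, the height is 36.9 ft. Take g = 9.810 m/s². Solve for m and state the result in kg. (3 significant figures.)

4.55 kg

Rearranging PE = m·g·h for m: m = PE/(g·h).
PE = 0.120 kcal = 502.1 J; h = 36.9 ft = 11.25 m; g = 9.810 m/s².
m = 4.551 kg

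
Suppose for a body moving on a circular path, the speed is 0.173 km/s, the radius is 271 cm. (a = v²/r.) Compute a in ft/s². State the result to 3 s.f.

36200 ft/s²

a is given directly by: a = v²/r.
v = 0.173 km/s = 173.0 m/s; r = 271 cm = 2.710 m.
a = 11044 m/s²
11044 m/s² × (1 ft/s² / 0.3048 m/s²) = 36233 ft/s²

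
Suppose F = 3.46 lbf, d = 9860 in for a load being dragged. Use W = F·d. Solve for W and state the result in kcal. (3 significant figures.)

0.921 kcal

W is given directly by: W = F·d.
F = 3.46 lbf = 15.39 N; d = 9860 in = 250.4 m.
W = 3855 J  (the unit combination reduces to kg·m²/s² = J)
3855 J × (1 kcal / 4184 J) = 0.9213 kcal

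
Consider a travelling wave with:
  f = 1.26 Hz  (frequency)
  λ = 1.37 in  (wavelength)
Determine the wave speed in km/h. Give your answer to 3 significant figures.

0.158 km/h

v is given directly by: v = fλ.
f = 1.26 Hz; λ = 1.37 in = 0.03480 m.
v = 0.04385 m/s
0.04385 m/s × (1 km/h / 0.2778 m/s) = 0.1578 km/h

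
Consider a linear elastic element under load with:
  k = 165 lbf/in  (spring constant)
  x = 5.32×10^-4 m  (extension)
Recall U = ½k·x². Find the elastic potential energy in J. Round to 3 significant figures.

Directly: U = ½kx².
k = 165 lbf/in = 28896 N/m; x = 5.32×10^-4 m.
U = 0.004089 J

0.00409 J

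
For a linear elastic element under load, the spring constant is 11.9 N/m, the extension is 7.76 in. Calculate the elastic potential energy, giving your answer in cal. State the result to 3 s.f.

Directly: U = ½kx².
k = 11.9 N/m; x = 7.76 in = 0.1971 m.
U = 0.2312 J  (the unit combination reduces to kg·m²/s² = J)
0.2312 J × (1 cal / 4.184 J) = 0.05525 cal

0.0552 cal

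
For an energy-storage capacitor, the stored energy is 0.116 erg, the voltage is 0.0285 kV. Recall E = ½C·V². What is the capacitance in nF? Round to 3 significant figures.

0.0286 nF

Solving E = ½C·V² for C: C = 2E/V².
E = 0.116 erg = 1.160×10^-8 J; V = 0.0285 kV = 28.50 V.
C = 2.856×10^-11 F
2.856×10^-11 F × (1 nF / 1.000×10^-9 F) = 0.02856 nF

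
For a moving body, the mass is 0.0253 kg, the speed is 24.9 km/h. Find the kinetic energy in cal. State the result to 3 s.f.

KE is given directly by: KE = ½mv².
m = 0.0253 kg; v = 24.9 km/h = 6.917 m/s.
KE = 0.6052 J  (the unit combination reduces to kg·m²/s² = J)
0.6052 J × (1 cal / 4.184 J) = 0.1446 cal

0.145 cal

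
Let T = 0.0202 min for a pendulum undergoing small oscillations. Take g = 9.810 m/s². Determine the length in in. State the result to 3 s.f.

14.4 in

Rearranging: L = g·(T/2π)².
T = 0.0202 min = 1.212 s; g = 9.810 m/s².
L = 0.3650 m
0.3650 m × (1 in / 0.02540 m) = 14.37 in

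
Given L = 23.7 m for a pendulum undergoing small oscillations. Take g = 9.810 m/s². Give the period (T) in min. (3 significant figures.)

0.163 min

T is given directly by: T = 2π√(L/g).
L = 23.7 m; g = 9.810 m/s².
T = 9.766 s
9.766 s × (1 min / 60.00 s) = 0.1628 min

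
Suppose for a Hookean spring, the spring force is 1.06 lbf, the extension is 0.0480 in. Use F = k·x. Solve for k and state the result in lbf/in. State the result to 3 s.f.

Solving F = k·x for k: k = F/x.
F = 1.06 lbf = 4.715 N; x = 0.0480 in = 0.001219 m.
k = 3867 N/m
3867 N/m × (1 lbf/in / 175.1 N/m) = 22.08 lbf/in

22.1 lbf/in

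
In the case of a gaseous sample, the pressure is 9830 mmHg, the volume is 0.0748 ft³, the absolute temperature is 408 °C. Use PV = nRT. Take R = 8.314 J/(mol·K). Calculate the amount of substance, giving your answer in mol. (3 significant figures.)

Solving PV = nRT for n: n = PV/(RT).
P = 9830 mmHg = 1.311×10^6 Pa; V = 0.0748 ft³ = 0.002118 m³; T = 408 °C = 681.1 K; R = 8.314 J/(mol·K).
n = 0.4902 mol

0.490 mol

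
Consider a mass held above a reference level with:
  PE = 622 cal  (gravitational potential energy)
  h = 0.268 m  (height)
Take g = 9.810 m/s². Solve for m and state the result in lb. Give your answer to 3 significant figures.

2180 lb

Rearranging: m = PE/(g·h).
PE = 622 cal = 2602 J; h = 0.268 m; g = 9.810 m/s².
m = 989.9 kg
989.9 kg × (1 lb / 0.4536 kg) = 2182 lb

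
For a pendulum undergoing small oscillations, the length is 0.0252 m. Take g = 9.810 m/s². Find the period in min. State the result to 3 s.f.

0.00531 min

T is given directly by: T = 2π√(L/g).
L = 0.0252 m; g = 9.810 m/s².
T = 0.3185 s
0.3185 s × (1 min / 60.00 s) = 0.005308 min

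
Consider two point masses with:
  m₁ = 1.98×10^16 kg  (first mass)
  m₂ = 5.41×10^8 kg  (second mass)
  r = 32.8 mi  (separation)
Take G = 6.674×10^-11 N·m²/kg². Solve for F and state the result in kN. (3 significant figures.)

From Newton's law of gravitation: F = Gm₁m₂/r².
m₁ = 1.98×10^16 kg; m₂ = 5.41×10^8 kg; r = 32.8 mi = 52786 m; G = 6.674×10^-11 N·m²/kg².
F = 2.566×10^5 N  (the unit combination reduces to kg·m/s² = N)
2.566×10^5 N × (1 kN / 1000 N) = 256.6 kN

257 kN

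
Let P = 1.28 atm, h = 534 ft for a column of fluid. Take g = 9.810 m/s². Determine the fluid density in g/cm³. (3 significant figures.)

0.0812 g/cm³

Rearranging: ρ = P/(g·h).
P = 1.28 atm = 1.297×10^5 Pa; h = 534 ft = 162.8 m; g = 9.810 m/s².
ρ = 81.23 kg/m³
81.23 kg/m³ × (1 g/cm³ / 1000 kg/m³) = 0.08123 g/cm³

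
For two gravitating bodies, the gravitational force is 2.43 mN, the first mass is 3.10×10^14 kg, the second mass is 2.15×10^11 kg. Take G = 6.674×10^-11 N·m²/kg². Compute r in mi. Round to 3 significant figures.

From Newton's law of gravitation: r = √(G·m₁m₂/F).
F = 2.43 mN = 0.002430 N; m₁ = 3.10×10^14 kg; m₂ = 2.15×10^11 kg; G = 6.674×10^-11 N·m²/kg².
r = 1.353×10^9 m
1.353×10^9 m × (1 mi / 1609 m) = 8.407×10^5 mi

8.41×10^5 mi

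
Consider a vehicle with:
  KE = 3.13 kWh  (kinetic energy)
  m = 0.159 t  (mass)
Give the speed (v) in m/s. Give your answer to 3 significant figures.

Rearranging KE = ½mv² for v: v = √(2·KE/m).
KE = 3.13 kWh = 1.127×10^7 J; m = 0.159 t = 159.0 kg.
v = 376.5 m/s

376 m/s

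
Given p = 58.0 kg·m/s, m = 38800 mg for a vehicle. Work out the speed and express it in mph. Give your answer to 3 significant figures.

Rearranging p = m·v for v: v = p/m.
p = 58.0 kg·m/s; m = 38800 mg = 0.03880 kg.
v = 1495 m/s
1495 m/s × (1 mph / 0.4470 m/s) = 3344 mph

3340 mph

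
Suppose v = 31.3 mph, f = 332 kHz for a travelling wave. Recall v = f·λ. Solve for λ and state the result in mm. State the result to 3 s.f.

0.0421 mm

Solving v = f·λ for λ: λ = v/f.
v = 31.3 mph = 13.99 m/s; f = 332 kHz = 3.320×10^5 Hz.
λ = 4.215×10^-5 m
4.215×10^-5 m × (1 mm / 0.001000 m) = 0.04215 mm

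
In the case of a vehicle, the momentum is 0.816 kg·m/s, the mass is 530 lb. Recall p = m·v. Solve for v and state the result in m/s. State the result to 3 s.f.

0.00339 m/s

Solving p = m·v for v: v = p/m.
p = 0.816 kg·m/s; m = 530 lb = 240.4 kg.
v = 0.003394 m/s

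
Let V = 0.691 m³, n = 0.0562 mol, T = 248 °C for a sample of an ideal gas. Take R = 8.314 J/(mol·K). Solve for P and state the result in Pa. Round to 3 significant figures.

352 Pa

Directly: P = nRT/V.
V = 0.691 m³; n = 0.0562 mol; T = 248 °C = 521.1 K; R = 8.314 J/(mol·K).
P = 352.4 Pa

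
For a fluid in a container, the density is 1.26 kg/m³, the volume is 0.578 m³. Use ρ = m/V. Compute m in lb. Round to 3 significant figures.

Rearranging: m = ρV.
ρ = 1.26 kg/m³; V = 0.578 m³.
m = 0.7283 kg
0.7283 kg × (1 lb / 0.4536 kg) = 1.606 lb

1.61 lb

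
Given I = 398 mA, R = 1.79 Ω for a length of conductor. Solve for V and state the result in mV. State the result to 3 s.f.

712 mV

V is given directly by: V = IR.
I = 398 mA = 0.3980 A; R = 1.79 Ω.
V = 0.7124 V
0.7124 V × (1 mV / 0.001000 V) = 712.4 mV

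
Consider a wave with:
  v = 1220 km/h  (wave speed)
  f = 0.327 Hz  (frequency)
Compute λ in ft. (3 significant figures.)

3400 ft

Rearranging v = f·λ for λ: λ = v/f.
v = 1220 km/h = 338.9 m/s; f = 0.327 Hz.
λ = 1036 m
1036 m × (1 ft / 0.3048 m) = 3400 ft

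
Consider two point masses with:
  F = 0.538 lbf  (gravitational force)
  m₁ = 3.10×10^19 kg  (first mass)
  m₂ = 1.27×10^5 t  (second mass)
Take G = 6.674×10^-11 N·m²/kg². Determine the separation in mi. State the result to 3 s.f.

Rearranging: r = √(G·m₁m₂/F).
F = 0.538 lbf = 2.393 N; m₁ = 3.10×10^19 kg; m₂ = 1.27×10^5 t = 1.270×10^8 kg; G = 6.674×10^-11 N·m²/kg².
r = 3.314×10^8 m
3.314×10^8 m × (1 mi / 1609 m) = 2.059×10^5 mi

2.06×10^5 mi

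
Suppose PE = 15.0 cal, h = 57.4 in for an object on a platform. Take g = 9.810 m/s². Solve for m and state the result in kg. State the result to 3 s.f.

Solving PE = m·g·h for m: m = PE/(g·h).
PE = 15.0 cal = 62.76 J; h = 57.4 in = 1.458 m; g = 9.810 m/s².
m = 4.388 kg

4.39 kg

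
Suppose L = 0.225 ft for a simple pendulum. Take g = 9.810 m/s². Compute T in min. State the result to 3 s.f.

0.00876 min

Directly: T = 2π√(L/g).
L = 0.225 ft = 0.06858 m; g = 9.810 m/s².
T = 0.5253 s
0.5253 s × (1 min / 60.00 s) = 0.008756 min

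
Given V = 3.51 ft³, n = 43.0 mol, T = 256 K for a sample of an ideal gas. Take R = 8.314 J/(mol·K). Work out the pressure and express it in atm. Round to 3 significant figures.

P is given directly by: P = nRT/V.
V = 3.51 ft³ = 0.09939 m³; n = 43.0 mol; T = 256 K; R = 8.314 J/(mol·K).
P = 9.208×10^5 Pa
9.208×10^5 Pa × (1 atm / 1.013×10^5 Pa) = 9.088 atm

9.09 atm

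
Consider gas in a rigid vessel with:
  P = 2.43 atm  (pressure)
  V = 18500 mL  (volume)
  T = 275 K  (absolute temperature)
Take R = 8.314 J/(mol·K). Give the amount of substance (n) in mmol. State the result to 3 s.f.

1990 mmol

From the ideal-gas law: n = PV/(RT).
P = 2.43 atm = 2.462×10^5 Pa; V = 18500 mL = 0.01850 m³; T = 275 K; R = 8.314 J/(mol·K).
n = 1.992 mol
1.992 mol × (1 mmol / 0.001000 mol) = 1992 mmol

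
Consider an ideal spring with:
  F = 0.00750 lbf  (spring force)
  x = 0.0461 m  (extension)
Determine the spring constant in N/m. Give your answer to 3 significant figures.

Rearranging: k = F/x.
F = 0.00750 lbf = 0.03336 N; x = 0.0461 m.
k = 0.7237 N/m

0.724 N/m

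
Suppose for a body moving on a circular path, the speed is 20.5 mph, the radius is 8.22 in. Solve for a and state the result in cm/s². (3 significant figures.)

40200 cm/s²

Directly: a = v²/r.
v = 20.5 mph = 9.164 m/s; r = 8.22 in = 0.2088 m.
a = 402.2 m/s²
402.2 m/s² × (1 cm/s² / 0.01000 m/s²) = 40225 cm/s²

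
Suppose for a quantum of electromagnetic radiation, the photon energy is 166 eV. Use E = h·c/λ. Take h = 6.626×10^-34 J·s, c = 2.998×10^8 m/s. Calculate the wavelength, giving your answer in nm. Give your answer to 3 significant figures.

7.47 nm

Rearranging E = h·c/λ for λ: λ = hc/E.
E = 166 eV = 2.660×10^-17 J; h = 6.626×10^-34 J·s; c = 2.998×10^8 m/s.
λ = 7.469×10^-9 m
7.469×10^-9 m × (1 nm / 1.000×10^-9 m) = 7.469 nm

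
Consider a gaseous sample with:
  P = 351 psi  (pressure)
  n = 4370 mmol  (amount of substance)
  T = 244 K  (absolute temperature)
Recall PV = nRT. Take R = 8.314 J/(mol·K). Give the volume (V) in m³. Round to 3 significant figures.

From the ideal-gas law: V = nRT/P.
P = 351 psi = 2.420×10^6 Pa; n = 4370 mmol = 4.370 mol; T = 244 K; R = 8.314 J/(mol·K).
V = 0.003663 m³

0.00366 m³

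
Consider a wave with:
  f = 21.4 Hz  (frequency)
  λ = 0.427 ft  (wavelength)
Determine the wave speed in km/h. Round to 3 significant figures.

10.0 km/h

Directly: v = fλ.
f = 21.4 Hz; λ = 0.427 ft = 0.1301 m.
v = 2.785 m/s
2.785 m/s × (1 km/h / 0.2778 m/s) = 10.03 km/h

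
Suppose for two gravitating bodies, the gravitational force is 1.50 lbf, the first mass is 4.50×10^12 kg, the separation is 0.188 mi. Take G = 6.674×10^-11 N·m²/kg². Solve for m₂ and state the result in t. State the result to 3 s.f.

From Newton's law of gravitation: m₂ = F·r²/(G·m₁).
F = 1.50 lbf = 6.672 N; m₁ = 4.50×10^12 kg; r = 0.188 mi = 302.6 m; G = 6.674×10^-11 N·m²/kg².
m₂ = 2034 kg
2034 kg × (1 t / 1000 kg) = 2.034 t

2.03 t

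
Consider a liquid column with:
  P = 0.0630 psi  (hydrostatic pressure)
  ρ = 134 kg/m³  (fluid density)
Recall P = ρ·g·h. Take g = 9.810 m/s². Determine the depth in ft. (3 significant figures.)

Rearranging: h = P/(ρ·g).
P = 0.0630 psi = 434.4 Pa; ρ = 134 kg/m³; g = 9.810 m/s².
h = 0.3304 m
0.3304 m × (1 ft / 0.3048 m) = 1.084 ft

1.08 ft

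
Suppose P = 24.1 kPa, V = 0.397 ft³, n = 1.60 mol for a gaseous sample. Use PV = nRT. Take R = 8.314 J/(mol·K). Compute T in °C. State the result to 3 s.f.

Solving PV = nRT for T: T = PV/(nR).
P = 24.1 kPa = 24100 Pa; V = 0.397 ft³ = 0.01124 m³; n = 1.60 mol; R = 8.314 J/(mol·K).
T = 20.37 K
20.37 K − 273.15 = -252.8 °C

-253 °C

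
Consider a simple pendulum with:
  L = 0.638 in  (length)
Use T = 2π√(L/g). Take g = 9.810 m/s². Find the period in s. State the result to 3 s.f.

0.255 s

Directly: T = 2π√(L/g).
L = 0.638 in = 0.01621 m; g = 9.810 m/s².
T = 0.2554 s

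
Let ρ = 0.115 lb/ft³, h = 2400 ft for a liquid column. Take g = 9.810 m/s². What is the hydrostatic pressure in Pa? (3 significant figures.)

13200 Pa

P is given directly by: P = ρgh.
ρ = 0.115 lb/ft³ = 1.842 kg/m³; h = 2400 ft = 731.5 m; g = 9.810 m/s².
P = 13219 Pa  (the unit combination reduces to kg/(m·s²) = Pa)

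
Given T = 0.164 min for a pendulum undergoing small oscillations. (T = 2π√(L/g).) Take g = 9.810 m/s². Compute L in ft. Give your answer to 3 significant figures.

Solving T = 2π√(L/g) for L: L = g·(T/2π)².
T = 0.164 min = 9.840 s; g = 9.810 m/s².
L = 24.06 m
24.06 m × (1 ft / 0.3048 m) = 78.94 ft

78.9 ft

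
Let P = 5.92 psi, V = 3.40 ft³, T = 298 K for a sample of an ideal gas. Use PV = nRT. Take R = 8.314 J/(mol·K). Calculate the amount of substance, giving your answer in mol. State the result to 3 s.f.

From the ideal-gas law: n = PV/(RT).
P = 5.92 psi = 40817 Pa; V = 3.40 ft³ = 0.09628 m³; T = 298 K; R = 8.314 J/(mol·K).
n = 1.586 mol

1.59 mol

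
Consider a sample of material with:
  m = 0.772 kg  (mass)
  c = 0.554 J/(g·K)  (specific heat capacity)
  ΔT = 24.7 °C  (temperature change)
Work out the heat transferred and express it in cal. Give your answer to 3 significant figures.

Directly: Q = mcΔT.
m = 0.772 kg; c = 0.554 J/(g·K) = 554.0 J/(kg·K); ΔT = 24.7 °C = 24.70 K.
Q = 10564 J  (the unit combination reduces to kg·m²/s² = J)
10564 J × (1 cal / 4.184 J) = 2525 cal

2520 cal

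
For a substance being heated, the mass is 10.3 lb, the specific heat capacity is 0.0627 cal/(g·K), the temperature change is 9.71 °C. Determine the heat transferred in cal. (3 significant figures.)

2840 cal

Directly: Q = mcΔT.
m = 10.3 lb = 4.672 kg; c = 0.0627 cal/(g·K) = 262.3 J/(kg·K); ΔT = 9.71 °C = 9.710 K.
Q = 11901 J  (the unit combination reduces to kg·m²/s² = J)
11901 J × (1 cal / 4.184 J) = 2844 cal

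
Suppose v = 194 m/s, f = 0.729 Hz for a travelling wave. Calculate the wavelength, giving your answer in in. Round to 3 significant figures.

10500 in

Rearranging: λ = v/f.
v = 194 m/s; f = 0.729 Hz.
λ = 266.1 m
266.1 m × (1 in / 0.02540 m) = 10477 in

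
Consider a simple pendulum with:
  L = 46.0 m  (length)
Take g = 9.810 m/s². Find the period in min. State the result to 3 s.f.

T is given directly by: T = 2π√(L/g).
L = 46.0 m; g = 9.810 m/s².
T = 13.61 s
13.61 s × (1 min / 60.00 s) = 0.2268 min

0.227 min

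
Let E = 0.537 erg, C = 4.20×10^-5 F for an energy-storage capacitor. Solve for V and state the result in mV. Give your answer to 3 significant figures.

50.6 mV

Solving E = ½C·V² for V: V = √(2E/C).
E = 0.537 erg = 5.370×10^-8 J; C = 4.20×10^-5 F.
V = 0.05057 V
0.05057 V × (1 mV / 0.001000 V) = 50.57 mV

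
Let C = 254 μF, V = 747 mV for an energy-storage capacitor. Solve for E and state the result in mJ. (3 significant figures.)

E is given directly by: E = ½CV².
C = 254 μF = 2.540×10^-4 F; V = 747 mV = 0.7470 V.
E = 7.087×10^-5 J
7.087×10^-5 J × (1 mJ / 0.001000 J) = 0.07087 mJ

0.0709 mJ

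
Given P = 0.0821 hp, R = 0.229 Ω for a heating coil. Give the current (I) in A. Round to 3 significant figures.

16.4 A

Solving P = I²R for I: I = √(P/R).
P = 0.0821 hp = 61.22 W; R = 0.229 Ω.
I = 16.35 A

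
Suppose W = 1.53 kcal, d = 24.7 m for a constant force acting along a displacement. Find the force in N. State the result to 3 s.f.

259 N

Solving W = F·d for F: F = W/d.
W = 1.53 kcal = 6402 J; d = 24.7 m.
F = 259.2 N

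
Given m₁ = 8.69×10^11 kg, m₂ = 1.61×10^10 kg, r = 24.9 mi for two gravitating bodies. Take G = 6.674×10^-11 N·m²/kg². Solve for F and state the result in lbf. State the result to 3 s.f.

From Newton's law of gravitation: F = Gm₁m₂/r².
m₁ = 8.69×10^11 kg; m₂ = 1.61×10^10 kg; r = 24.9 mi = 40073 m; G = 6.674×10^-11 N·m²/kg².
F = 581.5 N
581.5 N × (1 lbf / 4.448 N) = 130.7 lbf

131 lbf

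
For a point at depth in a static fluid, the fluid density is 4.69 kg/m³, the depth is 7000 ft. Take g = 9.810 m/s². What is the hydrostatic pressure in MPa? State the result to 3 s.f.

Directly: P = ρgh.
ρ = 4.69 kg/m³; h = 7000 ft = 2134 m; g = 9.810 m/s².
P = 98165 Pa
98165 Pa × (1 MPa / 1.000×10^6 Pa) = 0.09816 MPa

0.0982 MPa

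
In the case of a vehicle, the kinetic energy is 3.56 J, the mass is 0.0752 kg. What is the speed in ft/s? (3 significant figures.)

31.9 ft/s

Rearranging KE = ½mv² for v: v = √(2·KE/m).
KE = 3.56 J; m = 0.0752 kg.
v = 9.730 m/s
9.730 m/s × (1 ft/s / 0.3048 m/s) = 31.92 ft/s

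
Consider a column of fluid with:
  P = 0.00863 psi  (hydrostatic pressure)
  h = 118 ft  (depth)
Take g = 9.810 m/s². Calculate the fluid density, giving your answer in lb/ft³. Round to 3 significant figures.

Solving P = ρ·g·h for ρ: ρ = P/(g·h).
P = 0.00863 psi = 59.50 Pa; h = 118 ft = 35.97 m; g = 9.810 m/s².
ρ = 0.1686 kg/m³
0.1686 kg/m³ × (1 lb/ft³ / 16.02 kg/m³) = 0.01053 lb/ft³

0.0105 lb/ft³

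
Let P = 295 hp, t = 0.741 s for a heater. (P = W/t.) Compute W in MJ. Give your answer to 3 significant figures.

0.163 MJ

Solving P = W/t for W: W = P·t.
P = 295 hp = 2.200×10^5 W; t = 0.741 s.
W = 1.630×10^5 J  (the unit combination reduces to kg·m²/s² = J)
1.630×10^5 J × (1 MJ / 1.000×10^6 J) = 0.1630 MJ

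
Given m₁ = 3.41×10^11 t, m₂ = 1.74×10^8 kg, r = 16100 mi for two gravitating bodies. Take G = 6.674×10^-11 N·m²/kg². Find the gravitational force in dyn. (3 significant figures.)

590 dyn

F is given directly by: F = Gm₁m₂/r².
m₁ = 3.41×10^11 t = 3.410×10^14 kg; m₂ = 1.74×10^8 kg; r = 16100 mi = 2.591×10^7 m; G = 6.674×10^-11 N·m²/kg².
F = 0.005898 N
0.005898 N × (1 dyn / 1.000×10^-5 N) = 589.8 dyn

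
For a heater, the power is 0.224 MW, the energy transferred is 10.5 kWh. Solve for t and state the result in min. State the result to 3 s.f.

2.81 min

Rearranging: t = W/P.
P = 0.224 MW = 2.240×10^5 W; W = 10.5 kWh = 3.780×10^7 J.
t = 168.8 s
168.8 s × (1 min / 60.00 s) = 2.812 min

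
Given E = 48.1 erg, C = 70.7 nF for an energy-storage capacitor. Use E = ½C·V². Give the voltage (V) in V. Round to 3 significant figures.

Rearranging E = ½C·V² for V: V = √(2E/C).
E = 48.1 erg = 4.810×10^-6 J; C = 70.7 nF = 7.070×10^-8 F.
V = 11.66 V

11.7 V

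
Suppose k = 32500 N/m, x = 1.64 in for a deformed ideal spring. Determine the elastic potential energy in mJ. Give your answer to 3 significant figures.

Directly: U = ½kx².
k = 32500 N/m; x = 1.64 in = 0.04166 m.
U = 28.20 J  (the unit combination reduces to kg·m²/s² = J)
28.20 J × (1 mJ / 0.001000 J) = 28197 mJ

28200 mJ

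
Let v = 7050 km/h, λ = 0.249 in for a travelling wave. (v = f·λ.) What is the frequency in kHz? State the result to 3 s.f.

310 kHz

Rearranging v = f·λ for f: f = v/λ.
v = 7050 km/h = 1958 m/s; λ = 0.249 in = 0.006325 m.
f = 3.096×10^5 Hz
3.096×10^5 Hz × (1 kHz / 1000 Hz) = 309.6 kHz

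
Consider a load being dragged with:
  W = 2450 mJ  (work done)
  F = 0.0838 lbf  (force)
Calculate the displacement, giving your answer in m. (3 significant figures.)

Rearranging: d = W/F.
W = 2450 mJ = 2.450 J; F = 0.0838 lbf = 0.3728 N.
d = 6.573 m

6.57 m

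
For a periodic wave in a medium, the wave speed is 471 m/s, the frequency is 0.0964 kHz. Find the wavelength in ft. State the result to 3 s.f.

Solving v = f·λ for λ: λ = v/f.
v = 471 m/s; f = 0.0964 kHz = 96.40 Hz.
λ = 4.886 m
4.886 m × (1 ft / 0.3048 m) = 16.03 ft

16.0 ft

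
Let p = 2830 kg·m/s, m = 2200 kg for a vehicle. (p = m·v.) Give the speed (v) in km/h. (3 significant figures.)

4.63 km/h

Rearranging p = m·v for v: v = p/m.
p = 2830 kg·m/s; m = 2200 kg.
v = 1.286 m/s
1.286 m/s × (1 km/h / 0.2778 m/s) = 4.631 km/h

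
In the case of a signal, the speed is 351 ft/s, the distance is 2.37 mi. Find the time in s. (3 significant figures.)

35.7 s

Rearranging v = d/t for t: t = d/v.
v = 351 ft/s = 107.0 m/s; d = 2.37 mi = 3814 m.
t = 35.65 s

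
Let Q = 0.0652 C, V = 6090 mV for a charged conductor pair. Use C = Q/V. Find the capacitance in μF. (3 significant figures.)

10700 μF

C is given directly by: C = Q/V.
Q = 0.0652 C; V = 6090 mV = 6.090 V.
C = 0.01071 F
0.01071 F × (1 μF / 1.000×10^-6 F) = 10706 μF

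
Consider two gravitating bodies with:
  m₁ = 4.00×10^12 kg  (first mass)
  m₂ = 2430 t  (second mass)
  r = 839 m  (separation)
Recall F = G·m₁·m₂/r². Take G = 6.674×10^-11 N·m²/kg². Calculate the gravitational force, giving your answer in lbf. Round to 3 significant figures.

From Newton's law of gravitation: F = Gm₁m₂/r².
m₁ = 4.00×10^12 kg; m₂ = 2430 t = 2.430×10^6 kg; r = 839 m; G = 6.674×10^-11 N·m²/kg².
F = 921.6 N
921.6 N × (1 lbf / 4.448 N) = 207.2 lbf

207 lbf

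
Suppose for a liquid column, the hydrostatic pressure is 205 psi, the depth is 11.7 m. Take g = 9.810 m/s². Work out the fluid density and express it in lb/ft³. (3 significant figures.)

Rearranging P = ρ·g·h for ρ: ρ = P/(g·h).
P = 205 psi = 1.413×10^6 Pa; h = 11.7 m; g = 9.810 m/s².
ρ = 12315 kg/m³
12315 kg/m³ × (1 lb/ft³ / 16.02 kg/m³) = 768.8 lb/ft³

769 lb/ft³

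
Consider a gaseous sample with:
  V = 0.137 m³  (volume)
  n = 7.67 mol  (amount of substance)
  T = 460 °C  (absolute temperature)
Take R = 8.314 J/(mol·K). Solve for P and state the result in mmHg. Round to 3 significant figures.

P is given directly by: P = nRT/V.
V = 0.137 m³; n = 7.67 mol; T = 460 °C = 733.1 K; R = 8.314 J/(mol·K).
P = 3.413×10^5 Pa  (the unit combination reduces to kg/(m·s²) = Pa)
3.413×10^5 Pa × (1 mmHg / 133.3 Pa) = 2560 mmHg

2560 mmHg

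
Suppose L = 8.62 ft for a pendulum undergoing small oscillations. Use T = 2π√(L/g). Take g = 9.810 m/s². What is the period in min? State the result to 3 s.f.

0.0542 min

Directly: T = 2π√(L/g).
L = 8.62 ft = 2.627 m; g = 9.810 m/s².
T = 3.252 s
3.252 s × (1 min / 60.00 s) = 0.05419 min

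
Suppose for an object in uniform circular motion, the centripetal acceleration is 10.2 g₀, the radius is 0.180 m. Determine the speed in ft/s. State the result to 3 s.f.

Rearranging: v = √(a·r).
a = 10.2 g₀ = 100.0 m/s²; r = 0.180 m.
v = 4.243 m/s
4.243 m/s × (1 ft/s / 0.3048 m/s) = 13.92 ft/s

13.9 ft/s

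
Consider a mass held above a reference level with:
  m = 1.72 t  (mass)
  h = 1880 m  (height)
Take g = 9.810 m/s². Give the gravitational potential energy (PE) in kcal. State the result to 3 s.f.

7580 kcal

Directly: PE = mgh.
m = 1.72 t = 1720 kg; h = 1880 m; g = 9.810 m/s².
PE = 3.172×10^7 J
3.172×10^7 J × (1 kcal / 4184 J) = 7582 kcal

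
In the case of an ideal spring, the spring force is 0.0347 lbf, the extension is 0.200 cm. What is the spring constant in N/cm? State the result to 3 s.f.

Rearranging F = k·x for k: k = F/x.
F = 0.0347 lbf = 0.1544 N; x = 0.200 cm = 0.002000 m.
k = 77.18 N/m
77.18 N/m × (1 N/cm / 100.0 N/m) = 0.7718 N/cm

0.772 N/cm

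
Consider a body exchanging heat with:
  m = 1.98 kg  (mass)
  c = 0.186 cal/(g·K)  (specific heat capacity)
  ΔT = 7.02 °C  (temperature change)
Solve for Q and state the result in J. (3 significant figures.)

10800 J

Directly: Q = mcΔT.
m = 1.98 kg; c = 0.186 cal/(g·K) = 778.2 J/(kg·K); ΔT = 7.02 °C = 7.020 K.
Q = 10817 J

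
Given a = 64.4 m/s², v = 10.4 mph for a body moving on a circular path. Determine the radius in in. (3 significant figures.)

13.2 in

Rearranging: r = v²/a.
a = 64.4 m/s²; v = 10.4 mph = 4.649 m/s.
r = 0.3356 m
0.3356 m × (1 in / 0.02540 m) = 13.21 in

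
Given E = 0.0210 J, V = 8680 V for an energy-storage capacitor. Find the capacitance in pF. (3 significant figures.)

Rearranging: C = 2E/V².
E = 0.0210 J; V = 8680 V.
C = 5.575×10^-10 F
5.575×10^-10 F × (1 pF / 1.000×10^-12 F) = 557.5 pF

557 pF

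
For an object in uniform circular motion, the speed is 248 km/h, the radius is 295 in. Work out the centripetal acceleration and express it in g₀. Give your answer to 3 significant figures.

64.6 g₀

Directly: a = v²/r.
v = 248 km/h = 68.89 m/s; r = 295 in = 7.493 m.
a = 633.3 m/s²
633.3 m/s² × (1 g₀ / 9.807 m/s²) = 64.58 g₀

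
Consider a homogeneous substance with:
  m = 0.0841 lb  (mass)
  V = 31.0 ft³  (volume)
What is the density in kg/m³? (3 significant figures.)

0.0435 kg/m³

Directly: ρ = m/V.
m = 0.0841 lb = 0.03815 kg; V = 31.0 ft³ = 0.8778 m³.
ρ = 0.04346 kg/m³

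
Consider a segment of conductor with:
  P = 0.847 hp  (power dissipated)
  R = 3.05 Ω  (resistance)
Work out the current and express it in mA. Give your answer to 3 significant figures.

14400 mA

Rearranging: I = √(P/R).
P = 0.847 hp = 631.6 W; R = 3.05 Ω.
I = 14.39 A
14.39 A × (1 mA / 0.001000 A) = 14390 mA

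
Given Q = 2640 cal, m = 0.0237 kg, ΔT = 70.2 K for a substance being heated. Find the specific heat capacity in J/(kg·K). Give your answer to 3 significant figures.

Solving Q = m·c·ΔT for c: c = Q/(m·ΔT).
Q = 2640 cal = 11046 J; m = 0.0237 kg; ΔT = 70.2 K.
c = 6639 J/(kg·K)

6640 J/(kg·K)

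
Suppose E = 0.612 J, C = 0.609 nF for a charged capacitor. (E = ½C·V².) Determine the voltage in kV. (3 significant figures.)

44.8 kV

Rearranging E = ½C·V² for V: V = √(2E/C).
E = 0.612 J; C = 0.609 nF = 6.090×10^-10 F.
V = 44831 V  (the unit combination reduces to kg·m²/(A·s³) = V)
44831 V × (1 kV / 1000 V) = 44.83 kV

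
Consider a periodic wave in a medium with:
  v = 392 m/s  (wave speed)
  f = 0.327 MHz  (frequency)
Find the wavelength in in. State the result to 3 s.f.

Solving v = f·λ for λ: λ = v/f.
v = 392 m/s; f = 0.327 MHz = 3.270×10^5 Hz.
λ = 0.001199 m
0.001199 m × (1 in / 0.02540 m) = 0.04720 in

0.0472 in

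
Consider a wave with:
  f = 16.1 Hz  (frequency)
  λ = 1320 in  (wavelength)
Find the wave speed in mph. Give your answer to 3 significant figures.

1210 mph

Directly: v = fλ.
f = 16.1 Hz; λ = 1320 in = 33.53 m.
v = 539.8 m/s
539.8 m/s × (1 mph / 0.4470 m/s) = 1208 mph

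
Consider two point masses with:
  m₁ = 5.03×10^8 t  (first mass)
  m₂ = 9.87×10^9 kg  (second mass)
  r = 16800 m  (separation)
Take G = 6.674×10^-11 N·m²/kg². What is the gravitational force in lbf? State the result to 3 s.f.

Directly: F = Gm₁m₂/r².
m₁ = 5.03×10^8 t = 5.030×10^11 kg; m₂ = 9.87×10^9 kg; r = 16800 m; G = 6.674×10^-11 N·m²/kg².
F = 1174 N
1174 N × (1 lbf / 4.448 N) = 263.9 lbf

264 lbf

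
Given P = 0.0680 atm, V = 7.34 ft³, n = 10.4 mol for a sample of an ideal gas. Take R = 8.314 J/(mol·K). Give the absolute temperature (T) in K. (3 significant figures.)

16.6 K

Solving PV = nRT for T: T = PV/(nR).
P = 0.0680 atm = 6890 Pa; V = 7.34 ft³ = 0.2078 m³; n = 10.4 mol; R = 8.314 J/(mol·K).
T = 16.56 K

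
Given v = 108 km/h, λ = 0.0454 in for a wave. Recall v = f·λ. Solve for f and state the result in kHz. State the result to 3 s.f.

Rearranging: f = v/λ.
v = 108 km/h = 30.00 m/s; λ = 0.0454 in = 0.001153 m.
f = 26015 Hz
26015 Hz × (1 kHz / 1000 Hz) = 26.02 kHz

26.0 kHz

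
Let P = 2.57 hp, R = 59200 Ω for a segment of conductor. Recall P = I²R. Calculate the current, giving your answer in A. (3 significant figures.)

Rearranging P = I²R for I: I = √(P/R).
P = 2.57 hp = 1916 W; R = 59200 Ω.
I = 0.1799 A

0.180 A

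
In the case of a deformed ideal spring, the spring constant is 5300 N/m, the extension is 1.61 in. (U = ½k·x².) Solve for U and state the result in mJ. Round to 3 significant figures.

4430 mJ

Directly: U = ½kx².
k = 5300 N/m; x = 1.61 in = 0.04089 m.
U = 4.432 J
4.432 J × (1 mJ / 0.001000 J) = 4432 mJ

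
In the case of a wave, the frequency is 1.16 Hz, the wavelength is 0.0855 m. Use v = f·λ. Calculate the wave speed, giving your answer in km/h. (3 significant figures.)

0.357 km/h

Directly: v = fλ.
f = 1.16 Hz; λ = 0.0855 m.
v = 0.09918 m/s
0.09918 m/s × (1 km/h / 0.2778 m/s) = 0.3570 km/h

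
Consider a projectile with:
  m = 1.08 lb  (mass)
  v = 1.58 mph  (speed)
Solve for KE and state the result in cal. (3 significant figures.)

0.0292 cal

Directly: KE = ½mv².
m = 1.08 lb = 0.4899 kg; v = 1.58 mph = 0.7063 m/s.
KE = 0.1222 J  (the unit combination reduces to kg·m²/s² = J)
0.1222 J × (1 cal / 4.184 J) = 0.02921 cal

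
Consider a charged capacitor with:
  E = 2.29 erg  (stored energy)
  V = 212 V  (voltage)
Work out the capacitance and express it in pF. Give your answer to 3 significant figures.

Rearranging E = ½C·V² for C: C = 2E/V².
E = 2.29 erg = 2.290×10^-7 J; V = 212 V.
C = 1.019×10^-11 F
1.019×10^-11 F × (1 pF / 1.000×10^-12 F) = 10.19 pF

10.2 pF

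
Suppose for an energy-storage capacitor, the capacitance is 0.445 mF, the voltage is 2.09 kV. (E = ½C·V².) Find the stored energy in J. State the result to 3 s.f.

Directly: E = ½CV².
C = 0.445 mF = 4.450×10^-4 F; V = 2.09 kV = 2090 V.
E = 971.9 J

972 J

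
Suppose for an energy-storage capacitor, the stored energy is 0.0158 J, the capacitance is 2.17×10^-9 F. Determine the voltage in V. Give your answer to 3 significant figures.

3820 V

Rearranging E = ½C·V² for V: V = √(2E/C).
E = 0.0158 J; C = 2.17×10^-9 F.
V = 3816 V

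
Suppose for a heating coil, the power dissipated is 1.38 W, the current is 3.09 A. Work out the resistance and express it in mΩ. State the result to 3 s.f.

Solving P = I²R for R: R = P/I².
P = 1.38 W; I = 3.09 A.
R = 0.1445 Ω
0.1445 Ω × (1 mΩ / 0.001000 Ω) = 144.5 mΩ

145 mΩ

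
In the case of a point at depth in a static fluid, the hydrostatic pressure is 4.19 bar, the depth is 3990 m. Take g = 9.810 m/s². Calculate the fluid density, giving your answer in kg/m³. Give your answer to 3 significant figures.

10.7 kg/m³

Solving P = ρ·g·h for ρ: ρ = P/(g·h).
P = 4.19 bar = 4.190×10^5 Pa; h = 3990 m; g = 9.810 m/s².
ρ = 10.70 kg/m³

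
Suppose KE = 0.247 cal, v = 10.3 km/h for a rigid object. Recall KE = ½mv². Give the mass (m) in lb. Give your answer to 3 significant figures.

Rearranging: m = 2·KE/v².
KE = 0.247 cal = 1.033 J; v = 10.3 km/h = 2.861 m/s.
m = 0.2525 kg
0.2525 kg × (1 lb / 0.4536 kg) = 0.5567 lb

0.557 lb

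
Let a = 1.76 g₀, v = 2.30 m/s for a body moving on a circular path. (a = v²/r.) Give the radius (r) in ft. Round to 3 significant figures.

Rearranging: r = v²/a.
a = 1.76 g₀ = 17.26 m/s²; v = 2.30 m/s.
r = 0.3065 m
0.3065 m × (1 ft / 0.3048 m) = 1.006 ft

1.01 ft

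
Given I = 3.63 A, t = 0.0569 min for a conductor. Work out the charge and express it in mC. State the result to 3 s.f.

12400 mC

Directly: q = It.
I = 3.63 A; t = 0.0569 min = 3.414 s.
q = 12.39 C  (the unit combination reduces to A·s = C)
12.39 C × (1 mC / 0.001000 C) = 12393 mC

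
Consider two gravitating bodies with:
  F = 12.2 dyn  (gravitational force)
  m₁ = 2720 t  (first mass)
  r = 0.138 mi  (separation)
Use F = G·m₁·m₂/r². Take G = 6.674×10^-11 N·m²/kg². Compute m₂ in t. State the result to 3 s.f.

From Newton's law of gravitation: m₂ = F·r²/(G·m₁).
F = 12.2 dyn = 1.220×10^-4 N; m₁ = 2720 t = 2.720×10^6 kg; r = 0.138 mi = 222.1 m; G = 6.674×10^-11 N·m²/kg².
m₂ = 33148 kg
33148 kg × (1 t / 1000 kg) = 33.15 t

33.1 t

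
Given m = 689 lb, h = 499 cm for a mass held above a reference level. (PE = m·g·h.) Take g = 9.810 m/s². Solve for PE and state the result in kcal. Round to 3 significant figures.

3.66 kcal

Directly: PE = mgh.
m = 689 lb = 312.5 kg; h = 499 cm = 4.990 m; g = 9.810 m/s².
PE = 15299 J
15299 J × (1 kcal / 4184 J) = 3.656 kcal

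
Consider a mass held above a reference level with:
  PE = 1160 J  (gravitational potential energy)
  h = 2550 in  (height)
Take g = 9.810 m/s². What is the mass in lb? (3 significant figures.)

Rearranging: m = PE/(g·h).
PE = 1160 J; h = 2550 in = 64.77 m; g = 9.810 m/s².
m = 1.826 kg
1.826 kg × (1 lb / 0.4536 kg) = 4.025 lb

4.02 lb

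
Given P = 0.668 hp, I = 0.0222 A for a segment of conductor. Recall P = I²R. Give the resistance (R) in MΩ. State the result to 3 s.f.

1.01 MΩ

Rearranging: R = P/I².
P = 0.668 hp = 498.1 W; I = 0.0222 A.
R = 1.011×10^6 Ω
1.011×10^6 Ω × (1 MΩ / 1.000×10^6 Ω) = 1.011 MΩ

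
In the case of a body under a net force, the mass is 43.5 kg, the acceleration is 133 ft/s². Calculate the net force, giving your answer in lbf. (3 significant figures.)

396 lbf

From Newton's second law: F = m·a.
m = 43.5 kg; a = 133 ft/s² = 40.54 m/s².
F = 1763 N  (the unit combination reduces to kg·m/s² = N)
1763 N × (1 lbf / 4.448 N) = 396.4 lbf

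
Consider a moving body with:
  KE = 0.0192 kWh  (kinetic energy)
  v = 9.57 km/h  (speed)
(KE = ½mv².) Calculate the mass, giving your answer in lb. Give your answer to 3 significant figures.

Rearranging: m = 2·KE/v².
KE = 0.0192 kWh = 69120 J; v = 9.57 km/h = 2.658 m/s.
m = 19562 kg
19562 kg × (1 lb / 0.4536 kg) = 43127 lb

43100 lb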